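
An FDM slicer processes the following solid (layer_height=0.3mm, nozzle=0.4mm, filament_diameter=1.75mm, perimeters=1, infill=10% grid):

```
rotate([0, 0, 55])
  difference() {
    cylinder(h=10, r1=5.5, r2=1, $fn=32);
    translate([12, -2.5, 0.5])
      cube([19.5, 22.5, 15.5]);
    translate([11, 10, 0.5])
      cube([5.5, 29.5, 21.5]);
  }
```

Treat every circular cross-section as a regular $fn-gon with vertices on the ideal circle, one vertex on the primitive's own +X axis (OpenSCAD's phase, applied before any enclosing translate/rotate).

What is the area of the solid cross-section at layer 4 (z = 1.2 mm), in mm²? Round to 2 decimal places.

76.79 mm²

At z = 1.2 mm: the cone: at t=0.120 of its height the radius interpolates to r₁+(r₂−r₁)t = 4.960, giving a regular 32-gon of that circumradius (area = (32/2)·4.960²·sin(360°/32) = 76.79 mm²); the cube at (12, -2.5) (footprint 19.5×22.5) is included at this height (area 438.75 mm²); the cube at (11, 10) is present — its section is the full 5.5×29.5 rectangle (area 162.25 mm²); Subtracting the remaining from the first: starting from the cone (76.79 mm²), the 19.5×22.5 cube at (12, -2.5) misses the remaining region (no effect); the 5.5×29.5 cube at (11, 10) misses the remaining region (no effect) — area = 76.79 mm²; (whole slice rotated 55° about Z — lengths, areas and connectivity unchanged). Overall, the cross-section is a single solid region. Net area = 76.79 mm².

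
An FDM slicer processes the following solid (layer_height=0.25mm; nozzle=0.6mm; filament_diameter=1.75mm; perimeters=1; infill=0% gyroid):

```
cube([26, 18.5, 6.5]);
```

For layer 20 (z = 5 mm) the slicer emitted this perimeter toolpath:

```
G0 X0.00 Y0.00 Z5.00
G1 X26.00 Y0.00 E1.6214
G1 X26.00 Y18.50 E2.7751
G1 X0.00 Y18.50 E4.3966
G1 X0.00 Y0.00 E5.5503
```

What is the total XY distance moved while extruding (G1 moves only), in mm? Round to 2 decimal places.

89.00 mm

Sum the Euclidean lengths of each G1 segment: total = 89.00 mm.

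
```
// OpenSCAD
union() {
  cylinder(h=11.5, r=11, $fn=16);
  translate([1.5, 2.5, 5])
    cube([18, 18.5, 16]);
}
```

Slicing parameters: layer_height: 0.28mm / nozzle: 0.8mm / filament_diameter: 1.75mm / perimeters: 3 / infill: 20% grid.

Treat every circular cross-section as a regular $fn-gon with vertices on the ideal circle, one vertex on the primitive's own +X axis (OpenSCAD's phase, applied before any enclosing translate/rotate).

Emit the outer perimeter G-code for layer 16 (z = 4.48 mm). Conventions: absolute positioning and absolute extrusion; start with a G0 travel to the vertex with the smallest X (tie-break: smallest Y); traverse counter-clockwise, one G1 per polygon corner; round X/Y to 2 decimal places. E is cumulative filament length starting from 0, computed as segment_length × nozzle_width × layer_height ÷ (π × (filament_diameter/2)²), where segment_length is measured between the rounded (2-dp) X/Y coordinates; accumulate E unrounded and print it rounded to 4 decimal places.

G0 X-11.00 Y0.00 Z4.48
G1 X-10.16 Y-4.21 E0.3998
G1 X-7.78 Y-7.78 E0.7994
G1 X-4.21 Y-10.16 E1.1990
G1 X0.00 Y-11.00 E1.5988
G1 X4.21 Y-10.16 E1.9985
G1 X7.78 Y-7.78 E2.3981
G1 X10.16 Y-4.21 E2.7977
G1 X11.00 Y0.00 E3.1975
G1 X10.16 Y4.21 E3.5973
G1 X7.78 Y7.78 E3.9969
G1 X4.21 Y10.16 E4.3965
G1 X0.00 Y11.00 E4.7963
G1 X-4.21 Y10.16 E5.1961
G1 X-7.78 Y7.78 E5.5956
G1 X-10.16 Y4.21 E5.9952
G1 X-11.00 Y0.00 E6.3950

At z = 4.48 mm: the r=11 cylinder contributes a regular 16-gon of circumradius 11; the cube at (1.5, 2.5) does not reach this height (z outside [5, 21]); Combining (union): only the r=11 cylinder is present, so the union is just that shape — 1 connected region. The outline is a single polygon with 16 vertices. Extrusion per mm of travel: 0.8 × 0.28 / (π × 0.875²) = 0.093128. Accumulating E over each segment gives final E = 6.3950.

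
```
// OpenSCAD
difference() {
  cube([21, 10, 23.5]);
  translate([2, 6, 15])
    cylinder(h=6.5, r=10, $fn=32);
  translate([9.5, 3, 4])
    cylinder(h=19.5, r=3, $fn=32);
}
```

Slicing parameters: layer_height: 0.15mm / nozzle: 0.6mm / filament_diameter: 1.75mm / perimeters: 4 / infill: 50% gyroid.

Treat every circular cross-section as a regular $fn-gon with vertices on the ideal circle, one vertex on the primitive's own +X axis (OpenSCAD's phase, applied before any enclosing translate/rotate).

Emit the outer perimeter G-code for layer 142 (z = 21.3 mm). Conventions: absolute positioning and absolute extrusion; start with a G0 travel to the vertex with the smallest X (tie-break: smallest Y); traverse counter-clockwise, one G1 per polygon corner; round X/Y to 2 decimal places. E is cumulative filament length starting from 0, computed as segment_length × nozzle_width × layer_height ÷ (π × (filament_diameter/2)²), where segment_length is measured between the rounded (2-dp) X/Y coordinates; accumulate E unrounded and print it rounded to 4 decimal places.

G0 X9.95 Y0.00 Z21.30
G1 X21.00 Y0.00 E0.4135
G1 X21.00 Y10.00 E0.7876
G1 X11.15 Y10.00 E1.1562
G1 X11.24 Y9.83 E1.1634
G1 X11.81 Y7.95 E1.2369
G1 X12.00 Y6.00 E1.3102
G1 X11.88 Y4.80 E1.3553
G1 X11.99 Y4.67 E1.3617
G1 X12.27 Y4.15 E1.3838
G1 X12.44 Y3.59 E1.4057
G1 X12.50 Y3.00 E1.4279
G1 X12.44 Y2.41 E1.4501
G1 X12.27 Y1.85 E1.4720
G1 X11.99 Y1.33 E1.4941
G1 X11.62 Y0.88 E1.5159
G1 X11.17 Y0.51 E1.5377
G1 X10.65 Y0.23 E1.5598
G1 X10.09 Y0.06 E1.5817
G1 X9.99 Y0.05 E1.5854
G1 X9.95 Y0.00 E1.5878

At z = 21.3 mm: the cube (footprint 21×10) is included at this height; the r=10 cylinder at (2, 6) gives a regular 32-gon of circumradius 10 (constant along its height); the r=3 cylinder at (9.5, 3) gives a regular 32-gon of circumradius 3 (constant along its height); Subtracting the remaining from the first: starting from the 21×10 cube, the r=10 cylinder at (2, 6) partially overlaps it — only the 114.75 mm² overlap (of its 312.14 mm²) is removed, clipping the outline; the r=3 cylinder at (9.5, 3) partially overlaps it — only the 4.03 mm² overlap (of its 28.09 mm²) is removed, clipping the outline — 1 connected region. The outline is a single polygon with 20 vertices. Extrusion per mm of travel: 0.6 × 0.15 / (π × 0.875²) = 0.037418. Accumulating E over each segment gives final E = 1.5878.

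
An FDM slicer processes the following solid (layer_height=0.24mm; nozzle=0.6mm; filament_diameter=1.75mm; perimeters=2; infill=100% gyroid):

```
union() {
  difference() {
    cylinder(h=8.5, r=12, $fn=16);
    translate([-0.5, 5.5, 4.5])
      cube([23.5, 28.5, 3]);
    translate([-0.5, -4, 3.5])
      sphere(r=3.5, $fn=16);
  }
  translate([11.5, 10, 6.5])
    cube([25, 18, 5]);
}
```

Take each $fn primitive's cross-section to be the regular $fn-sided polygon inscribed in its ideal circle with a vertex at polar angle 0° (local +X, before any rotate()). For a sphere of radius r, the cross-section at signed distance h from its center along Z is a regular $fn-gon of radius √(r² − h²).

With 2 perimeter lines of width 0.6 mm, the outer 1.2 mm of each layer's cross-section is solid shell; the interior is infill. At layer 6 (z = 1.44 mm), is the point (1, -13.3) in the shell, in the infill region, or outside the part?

outside

At z = 1.44 mm: the r=12 cylinder gives a regular 16-gon of circumradius 12 (constant along its height); the cube at (-0.5, 5.5) is absent (z outside [4.5, 7.5]); the r=3.5 sphere at (-0.5, -4) slices to a regular 16-gon of circumradius 2.830 (√(r²−h²) with h=2.06 from center); Taking the first minus the rest: starting from the r=12 cylinder, the r=3.5 sphere at (-0.5, -4) lies wholly inside it (removes its full 24.51 mm² and its 17.66 mm outline becomes a hole wall) — 1 connected region with 1 hole; the cube at (11.5, 10) is not intersected at this z (z outside [6.5, 11.5]); Combining (union): only that combined region is present, so the union is just that shape — 1 connected region with 1 hole. Overall, the cross-section is one region with 1 hole. The nearest boundary edge runs (4.59, -11.09)→(-0.00, -12.00); distance from the point to it = 1.47 mm. The point is not inside any of the regions above, so it lies outside the cross-section (1.47 mm from the nearest boundary).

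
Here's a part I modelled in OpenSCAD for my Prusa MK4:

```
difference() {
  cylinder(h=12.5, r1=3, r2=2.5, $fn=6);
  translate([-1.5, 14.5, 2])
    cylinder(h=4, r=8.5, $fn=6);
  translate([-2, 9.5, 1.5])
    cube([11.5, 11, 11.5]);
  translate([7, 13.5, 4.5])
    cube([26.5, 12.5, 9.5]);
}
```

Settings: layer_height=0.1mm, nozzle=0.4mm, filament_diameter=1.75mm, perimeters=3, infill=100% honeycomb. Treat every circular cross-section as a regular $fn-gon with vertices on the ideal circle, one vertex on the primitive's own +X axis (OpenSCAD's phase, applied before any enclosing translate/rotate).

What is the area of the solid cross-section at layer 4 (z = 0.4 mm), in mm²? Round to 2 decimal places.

At z = 0.4 mm: the cone (r1=3→r2=2.5) has section circumradius 2.984 here — a regular 6-gon (area = (6/2)·2.984²·sin(360°/6) = 23.13 mm²); the cylinder at (-1.5, 14.5) is absent (z outside [2, 6]); the cube at (-2, 9.5) is not intersected at this z (z outside [1.5, 13]); the cube at (7, 13.5) does not reach this height (z outside [4.5, 14]); Taking the first minus the rest: none of the subtracted shapes is present at this height, so the cone is unchanged — area = 23.13 mm². Overall, the cross-section is a single solid region. Net area = 23.13 mm².

23.13 mm²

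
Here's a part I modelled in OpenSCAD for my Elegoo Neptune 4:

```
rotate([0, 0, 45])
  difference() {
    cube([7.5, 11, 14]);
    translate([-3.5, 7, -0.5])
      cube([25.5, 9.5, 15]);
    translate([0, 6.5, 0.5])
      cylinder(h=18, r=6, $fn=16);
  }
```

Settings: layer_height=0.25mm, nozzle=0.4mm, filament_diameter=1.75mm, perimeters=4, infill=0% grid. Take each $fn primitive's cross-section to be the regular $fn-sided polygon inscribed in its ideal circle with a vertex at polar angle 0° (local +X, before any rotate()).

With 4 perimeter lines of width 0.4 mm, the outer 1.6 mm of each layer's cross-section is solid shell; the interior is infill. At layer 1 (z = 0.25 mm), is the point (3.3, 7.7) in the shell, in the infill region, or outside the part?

At z = 0.25 mm: the cube is present — its section is the full 7.5×11 rectangle; the cube at (-3.5, 7) is present — its section is the full 25.5×9.5 rectangle; the cylinder at (0, 6.5) is absent (z outside [0.5, 18.5]); After the difference (first − rest): starting from the 7.5×11 cube, the 25.5×9.5 cube at (-3.5, 7) partially overlaps it — only the 30.00 mm² overlap (of its 242.25 mm²) is removed, clipping the outline — 1 connected region; (rotated 45° about Z; rotation is an isometry so areas/perimeters/island counts are preserved). Overall, the cross-section is a single solid region. Undo the 45° rotation: the query point maps to (7.778, 3.111) in the un-rotated model frame. The nearest boundary edge runs (7.50, 7.00)→(7.50, 0.00); distance from the point to it = 0.28 mm. The point is not inside any of the regions above, so it lies outside the cross-section (0.28 mm from the nearest boundary).

outside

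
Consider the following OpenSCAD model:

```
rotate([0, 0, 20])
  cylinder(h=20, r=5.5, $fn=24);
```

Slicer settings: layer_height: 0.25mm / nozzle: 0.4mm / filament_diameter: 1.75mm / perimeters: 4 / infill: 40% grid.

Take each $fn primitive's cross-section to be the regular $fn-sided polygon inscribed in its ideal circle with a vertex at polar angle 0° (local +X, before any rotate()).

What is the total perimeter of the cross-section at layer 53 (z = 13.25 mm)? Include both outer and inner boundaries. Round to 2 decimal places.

34.46 mm

At z = 13.25 mm: the r=5.5 cylinder gives a regular 24-gon of circumradius 5.5 (constant along its height) (perimeter = 2·24·5.500·sin(180°/24) = 34.46 mm); (whole slice rotated 20° about Z — lengths, areas and connectivity unchanged). Overall, the cross-section is a single solid region. Total boundary length (outer) = 34.46 mm.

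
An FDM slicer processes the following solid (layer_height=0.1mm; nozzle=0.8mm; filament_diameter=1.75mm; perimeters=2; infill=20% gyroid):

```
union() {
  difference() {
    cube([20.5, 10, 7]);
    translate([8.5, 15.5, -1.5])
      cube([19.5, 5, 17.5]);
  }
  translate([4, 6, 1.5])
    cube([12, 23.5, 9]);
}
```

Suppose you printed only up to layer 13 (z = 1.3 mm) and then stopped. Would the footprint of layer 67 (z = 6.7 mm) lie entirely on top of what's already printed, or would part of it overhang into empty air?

Compare the two slices. At z = 1.3: the 20.5×10 cube contributes its full rectangle (area 205.00 mm²); the cube at (8.5, 15.5) is present — its section is the full 19.5×5 rectangle (area 97.50 mm²); Taking the first minus the rest: starting from the 20.5×10 cube (205.00 mm²), the 19.5×5 cube at (8.5, 15.5) misses the remaining region (no effect) — area = 205.00 mm²; the cube at (4, 6) does not reach this height (z outside [1.5, 10.5]); Merging all regions: only the result so far is present, so the union is just that shape — area = 205.00 mm². At z = 6.7: the cube (footprint 20.5×10) is included at this height (area 205.00 mm²); the 19.5×5 cube at (8.5, 15.5) contributes its full rectangle (area 97.50 mm²); After the difference (first − rest): starting from the 20.5×10 cube (205.00 mm²), the 19.5×5 cube at (8.5, 15.5) misses the remaining region (no effect) — area = 205.00 mm²; the cube at (4, 6) is present — its section is the full 12×23.5 rectangle (area 282.00 mm²); Combining (union): the regions partially overlap — summed areas 487.00 mm² minus the doubly-counted overlap 48.00 mm² gives 439.00 mm² — area = 439.00 mm². Checking containment: at z = 6.7 the cross-section extends beyond the z = 1.3 cross-section by about 234.00 mm².

part overhangs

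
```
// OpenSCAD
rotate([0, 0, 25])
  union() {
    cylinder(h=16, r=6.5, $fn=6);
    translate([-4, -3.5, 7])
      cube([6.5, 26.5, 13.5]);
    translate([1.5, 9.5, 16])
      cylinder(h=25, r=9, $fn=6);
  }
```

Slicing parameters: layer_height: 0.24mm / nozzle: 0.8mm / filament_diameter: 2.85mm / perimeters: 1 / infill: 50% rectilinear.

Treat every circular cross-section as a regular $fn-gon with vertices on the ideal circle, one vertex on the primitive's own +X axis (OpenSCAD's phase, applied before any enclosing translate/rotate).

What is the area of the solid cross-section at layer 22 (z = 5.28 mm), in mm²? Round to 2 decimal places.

109.77 mm²

At z = 5.28 mm: the r=6.5 cylinder contributes a regular 6-gon of circumradius 6.5 (area = (6/2)·6.500²·sin(360°/6) = 109.77 mm²); the cube at (-4, -3.5) is not intersected at this z (z outside [7, 20.5]); the cylinder at (1.5, 9.5) is not intersected at this z (z outside [16, 41]); Combining (union): only the r=6.5 cylinder is present, so the union is just that shape — area = 109.77 mm²; (whole slice rotated 25° about Z — lengths, areas and connectivity unchanged). Overall, the cross-section is a single solid region. Net area = 109.77 mm².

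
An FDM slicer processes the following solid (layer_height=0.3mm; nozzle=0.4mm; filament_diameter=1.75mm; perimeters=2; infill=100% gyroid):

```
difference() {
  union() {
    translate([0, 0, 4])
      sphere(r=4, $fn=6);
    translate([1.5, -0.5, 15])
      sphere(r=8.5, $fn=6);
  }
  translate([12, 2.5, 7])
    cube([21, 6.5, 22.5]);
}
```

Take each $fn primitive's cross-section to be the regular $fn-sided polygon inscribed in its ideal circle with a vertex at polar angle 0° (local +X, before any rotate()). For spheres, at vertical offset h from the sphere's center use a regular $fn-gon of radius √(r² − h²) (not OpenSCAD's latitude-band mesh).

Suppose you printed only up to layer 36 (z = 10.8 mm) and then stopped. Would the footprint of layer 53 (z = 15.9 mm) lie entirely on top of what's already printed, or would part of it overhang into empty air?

part overhangs

Compare the two slices. At z = 10.8: the sphere is absent (|z−center|=6.800 > r=4); the sphere at (1.5, -0.5): section is a regular 6-gon, circumradius = √(r²−h²) = √(8.5²−4.2²) = 7.390 (area = (6/2)·7.390²·sin(360°/6) = 141.88 mm²); Combining (union): only the r=8.5 sphere at (1.5, -0.5) is present, so the union is just that shape — area = 141.88 mm²; the cube at (12, 2.5) is present — its section is the full 21×6.5 rectangle (area 136.50 mm²); After the difference (first − rest): starting from the result so far (141.88 mm²), the 21×6.5 cube at (12, 2.5) misses the remaining region (no effect) — area = 141.88 mm². At z = 15.9: the sphere is absent (|z−center|=11.900 > r=4); the r=8.5 sphere at (1.5, -0.5) slices to a regular 6-gon of circumradius 8.452 (√(r²−h²) with h=0.9 from center) (area = (6/2)·8.452²·sin(360°/6) = 185.61 mm²); Taking the union: only the r=8.5 sphere at (1.5, -0.5) is present, so the union is just that shape — area = 185.61 mm²; the 21×6.5 cube at (12, 2.5) contributes its full rectangle (area 136.50 mm²); After the difference (first − rest): starting from the result so far (185.61 mm²), the 21×6.5 cube at (12, 2.5) misses the remaining region (no effect) — area = 185.61 mm². Checking containment: at z = 15.9 the cross-section extends beyond the z = 10.8 cross-section by about 43.73 mm².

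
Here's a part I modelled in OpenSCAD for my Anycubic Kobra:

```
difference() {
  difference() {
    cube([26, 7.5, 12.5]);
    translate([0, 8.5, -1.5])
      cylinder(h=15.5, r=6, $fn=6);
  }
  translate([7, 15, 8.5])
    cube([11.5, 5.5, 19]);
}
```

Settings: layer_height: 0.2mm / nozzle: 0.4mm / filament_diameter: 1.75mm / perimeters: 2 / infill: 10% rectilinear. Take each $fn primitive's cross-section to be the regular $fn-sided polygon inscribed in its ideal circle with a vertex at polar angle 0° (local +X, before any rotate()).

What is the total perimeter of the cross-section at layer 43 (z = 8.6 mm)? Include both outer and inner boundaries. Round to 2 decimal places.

65.23 mm

At z = 8.6 mm: the cube (footprint 26×7.5) is included at this height (perimeter 67.00 mm); the r=6 cylinder at (0, 8.5) gives a regular 6-gon of circumradius 6 (constant along its height) (perimeter = 2·6·6.000·sin(180°/6) = 36.00 mm); Taking the first minus the rest: starting from the 26×7.5 cube, the r=6 cylinder at (0, 8.5) partially overlaps it — only the 17.67 mm² overlap (of its 93.53 mm²) is removed, clipping the outline — boundary = 65.23 mm; the 11.5×5.5 cube at (7, 15) contributes its full rectangle (perimeter 34.00 mm); After the difference (first − rest): starting from that combined region, the 11.5×5.5 cube at (7, 15) misses the remaining region (no effect) — boundary = 65.23 mm. Overall, the cross-section is a single solid region. Total boundary length (outer) = 65.23 mm.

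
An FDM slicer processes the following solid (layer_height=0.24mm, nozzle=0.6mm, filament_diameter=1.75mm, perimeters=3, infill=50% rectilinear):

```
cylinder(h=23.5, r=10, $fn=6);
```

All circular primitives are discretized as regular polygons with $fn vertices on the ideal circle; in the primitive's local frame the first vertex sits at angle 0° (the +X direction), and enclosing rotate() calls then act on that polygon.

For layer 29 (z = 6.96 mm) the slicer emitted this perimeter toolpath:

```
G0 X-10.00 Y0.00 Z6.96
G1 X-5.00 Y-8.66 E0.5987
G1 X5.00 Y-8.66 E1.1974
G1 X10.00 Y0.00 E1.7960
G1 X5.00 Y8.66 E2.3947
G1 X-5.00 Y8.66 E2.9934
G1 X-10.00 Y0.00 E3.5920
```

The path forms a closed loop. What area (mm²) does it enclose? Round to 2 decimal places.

Apply the shoelace formula to the sequence of (X, Y) vertices; enclosed area = 259.80 mm².

259.80 mm²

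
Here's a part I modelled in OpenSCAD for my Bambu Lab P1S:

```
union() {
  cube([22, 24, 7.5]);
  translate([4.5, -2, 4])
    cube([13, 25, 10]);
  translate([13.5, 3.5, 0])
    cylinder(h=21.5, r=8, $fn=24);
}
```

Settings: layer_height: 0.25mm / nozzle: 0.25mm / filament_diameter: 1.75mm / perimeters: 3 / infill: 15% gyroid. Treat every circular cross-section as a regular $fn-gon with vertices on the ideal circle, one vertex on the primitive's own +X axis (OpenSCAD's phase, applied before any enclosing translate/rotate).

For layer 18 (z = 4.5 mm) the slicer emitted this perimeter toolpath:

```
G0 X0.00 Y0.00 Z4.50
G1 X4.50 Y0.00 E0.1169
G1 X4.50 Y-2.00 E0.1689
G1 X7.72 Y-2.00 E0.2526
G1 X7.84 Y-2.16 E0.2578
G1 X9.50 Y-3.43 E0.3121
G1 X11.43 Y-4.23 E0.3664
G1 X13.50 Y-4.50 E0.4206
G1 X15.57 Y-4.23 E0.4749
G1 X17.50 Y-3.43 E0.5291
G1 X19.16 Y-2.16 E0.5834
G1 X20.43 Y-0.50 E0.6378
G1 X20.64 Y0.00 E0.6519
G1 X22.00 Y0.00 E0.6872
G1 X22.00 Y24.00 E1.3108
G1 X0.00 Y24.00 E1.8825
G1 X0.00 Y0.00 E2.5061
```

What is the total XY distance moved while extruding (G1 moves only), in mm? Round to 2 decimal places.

Sum the Euclidean lengths of each G1 segment: total = 96.45 mm.

96.45 mm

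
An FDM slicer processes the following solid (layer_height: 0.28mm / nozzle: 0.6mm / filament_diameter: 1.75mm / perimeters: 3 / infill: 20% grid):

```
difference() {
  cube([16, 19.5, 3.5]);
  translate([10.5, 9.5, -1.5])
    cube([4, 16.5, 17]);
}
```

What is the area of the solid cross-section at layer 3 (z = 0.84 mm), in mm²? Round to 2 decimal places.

272.00 mm²

At z = 0.84 mm: the 16×19.5 cube contributes its full rectangle (area 312.00 mm²); the 4×16.5 cube at (10.5, 9.5) contributes its full rectangle (area 66.00 mm²); After the difference (first − rest): starting from the 16×19.5 cube (312.00 mm²), the 4×16.5 cube at (10.5, 9.5) partially overlaps it — only the 40.00 mm² overlap (of its 66.00 mm²) is removed, clipping the outline — area = 272.00 mm². Overall, the cross-section is a single solid region. Net area = 272.00 mm².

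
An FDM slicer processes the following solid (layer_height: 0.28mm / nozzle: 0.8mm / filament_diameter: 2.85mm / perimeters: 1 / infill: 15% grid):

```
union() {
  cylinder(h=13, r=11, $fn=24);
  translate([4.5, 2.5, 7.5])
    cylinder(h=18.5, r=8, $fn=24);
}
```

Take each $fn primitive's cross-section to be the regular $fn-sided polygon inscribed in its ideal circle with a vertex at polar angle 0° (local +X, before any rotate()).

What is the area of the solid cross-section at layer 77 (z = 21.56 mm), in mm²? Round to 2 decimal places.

At z = 21.56 mm: the cylinder is not intersected at this z (z outside [0, 13]); the r=8 cylinder at (4.5, 2.5) gives a regular 24-gon of circumradius 8 (constant along its height) (area = (24/2)·8.000²·sin(360°/24) = 198.77 mm²); Combining (union): only the r=8 cylinder at (4.5, 2.5) is present, so the union is just that shape — area = 198.77 mm². Overall, the cross-section is a single solid region. Net area = 198.77 mm².

198.77 mm²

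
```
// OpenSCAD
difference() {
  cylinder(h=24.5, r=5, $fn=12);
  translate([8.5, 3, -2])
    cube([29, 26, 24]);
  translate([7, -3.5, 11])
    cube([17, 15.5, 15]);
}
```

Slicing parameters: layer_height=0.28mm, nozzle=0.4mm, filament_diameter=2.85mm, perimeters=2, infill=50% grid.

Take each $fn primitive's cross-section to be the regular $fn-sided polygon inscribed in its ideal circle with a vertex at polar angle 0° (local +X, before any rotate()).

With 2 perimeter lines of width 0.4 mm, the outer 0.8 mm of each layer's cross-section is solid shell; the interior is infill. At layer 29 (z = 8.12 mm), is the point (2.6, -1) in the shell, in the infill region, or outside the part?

infill

At z = 8.12 mm: the cylinder: section is a regular 12-gon, circumradius r=5; the 29×26 cube at (8.5, 3) contributes its full rectangle; the cube at (7, -3.5) does not reach this height (z outside [11, 26]); Subtracting the remaining from the first: starting from the r=5 cylinder, the 29×26 cube at (8.5, 3) misses the remaining region (no effect) — 1 connected region. Overall, the cross-section is a single solid region. The nearest boundary edge runs (5.00, 0.00)→(4.33, -2.50); distance from the point to it = 2.06 mm. The point is inside the cross-section and 2.06 mm from the nearest boundary — more than the 0.8 mm shell width (2 × 0.4), so it's in the infill interior.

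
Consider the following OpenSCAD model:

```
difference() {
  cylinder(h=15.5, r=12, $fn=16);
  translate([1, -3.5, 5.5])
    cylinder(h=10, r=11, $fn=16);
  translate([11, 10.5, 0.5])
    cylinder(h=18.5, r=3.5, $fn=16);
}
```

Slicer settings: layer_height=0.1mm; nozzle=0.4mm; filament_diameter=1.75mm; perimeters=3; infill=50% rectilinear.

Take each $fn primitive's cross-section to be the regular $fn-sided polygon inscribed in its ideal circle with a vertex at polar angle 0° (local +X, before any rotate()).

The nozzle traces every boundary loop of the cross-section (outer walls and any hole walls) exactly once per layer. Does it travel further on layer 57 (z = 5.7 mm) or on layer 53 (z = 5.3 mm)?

layer 57 (z = 5.7 mm)

Layer 57 (z = 5.7): the r=12 cylinder contributes a regular 16-gon of circumradius 12 (perimeter = 2·16·12.000·sin(180°/16) = 74.91 mm); the r=11 cylinder at (1, -3.5) contributes a regular 16-gon of circumradius 11 (perimeter = 2·16·11.000·sin(180°/16) = 68.67 mm); the r=3.5 cylinder at (11, 10.5) gives a regular 16-gon of circumradius 3.5 (constant along its height) (perimeter = 2·16·3.500·sin(180°/16) = 21.85 mm); Subtracting the remaining from the first: starting from the r=12 cylinder, the r=11 cylinder at (1, -3.5) partially overlaps it — only the 320.24 mm² overlap (of its 370.44 mm²) is removed, clipping the outline; the r=3.5 cylinder at (11, 10.5) partially overlaps it — only the 0.21 mm² overlap (of its 37.50 mm²) is removed, clipping the outline — boundary = 83.76 mm. So its perimeter = 83.76 mm. Layer 53 (z = 5.3): the r=12 cylinder contributes a regular 16-gon of circumradius 12 (perimeter = 2·16·12.000·sin(180°/16) = 74.91 mm); the cylinder at (1, -3.5) does not reach this height (z outside [5.5, 15.5]); the cylinder at (11, 10.5): section is a regular 16-gon, circumradius r=3.5 (perimeter = 2·16·3.500·sin(180°/16) = 21.85 mm); Subtracting the remaining from the first: starting from the r=12 cylinder, the r=3.5 cylinder at (11, 10.5) partially overlaps it — only the 0.21 mm² overlap (of its 37.50 mm²) is removed, clipping the outline — boundary = 74.91 mm. So its perimeter = 74.91 mm. Layer 57 is larger (83.76 vs 74.91 mm).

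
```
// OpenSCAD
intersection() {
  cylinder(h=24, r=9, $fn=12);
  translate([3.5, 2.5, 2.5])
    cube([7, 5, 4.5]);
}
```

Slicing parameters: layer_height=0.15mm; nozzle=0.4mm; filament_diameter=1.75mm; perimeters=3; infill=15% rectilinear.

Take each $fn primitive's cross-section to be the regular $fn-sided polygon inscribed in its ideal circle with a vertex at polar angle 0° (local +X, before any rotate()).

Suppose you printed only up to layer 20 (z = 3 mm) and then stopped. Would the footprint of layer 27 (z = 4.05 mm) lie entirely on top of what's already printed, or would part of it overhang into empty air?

Compare the two slices. At z = 3: the cylinder: section is a regular 12-gon, circumradius r=9 (area = (12/2)·9.000²·sin(360°/12) = 243.00 mm²); the 7×5 cube at (3.5, 2.5) contributes its full rectangle (area 35.00 mm²); Taking the intersection: the 7×5 cube at (3.5, 2.5) partially overlaps the r=9 cylinder; clipping to the common part keeps 17.51 mm² — area = 17.51 mm². At z = 4.05: the r=9 cylinder contributes a regular 12-gon of circumradius 9 (area = (12/2)·9.000²·sin(360°/12) = 243.00 mm²); the 7×5 cube at (3.5, 2.5) contributes its full rectangle (area 35.00 mm²); Keeping only the common overlap: the 7×5 cube at (3.5, 2.5) partially overlaps the r=9 cylinder; clipping to the common part keeps 17.51 mm² — area = 17.51 mm². Checking containment: the cross-section at z = 4.05 is a subset of the cross-section at z = 3.

entirely on top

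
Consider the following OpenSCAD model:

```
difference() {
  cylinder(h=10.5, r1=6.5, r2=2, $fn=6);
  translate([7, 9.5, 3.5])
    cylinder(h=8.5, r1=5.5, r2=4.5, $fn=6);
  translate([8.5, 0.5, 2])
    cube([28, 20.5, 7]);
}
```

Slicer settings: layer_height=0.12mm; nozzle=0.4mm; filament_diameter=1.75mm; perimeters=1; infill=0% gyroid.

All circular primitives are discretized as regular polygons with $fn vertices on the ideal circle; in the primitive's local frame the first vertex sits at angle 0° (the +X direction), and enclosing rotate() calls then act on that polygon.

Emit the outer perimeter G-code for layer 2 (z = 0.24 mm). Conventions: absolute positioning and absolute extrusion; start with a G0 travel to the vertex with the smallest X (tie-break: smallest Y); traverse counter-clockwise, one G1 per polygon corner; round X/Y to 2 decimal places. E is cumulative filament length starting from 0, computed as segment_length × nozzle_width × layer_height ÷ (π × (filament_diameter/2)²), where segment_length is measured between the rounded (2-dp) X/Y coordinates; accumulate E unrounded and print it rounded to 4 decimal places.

G0 X-6.40 Y0.00 Z0.24
G1 X-3.20 Y-5.54 E0.1277
G1 X3.20 Y-5.54 E0.2554
G1 X6.40 Y0.00 E0.3831
G1 X3.20 Y5.54 E0.5107
G1 X-3.20 Y5.54 E0.6385
G1 X-6.40 Y0.00 E0.7661

At z = 0.24 mm: the cone contributes a regular 6-gon of circumradius 6.397 (interpolated between r1=6.5 and r2=2 at t=0.023); the cone at (7, 9.5) is not intersected at this z (z outside [3.5, 12]); the cube at (8.5, 0.5) is not intersected at this z (z outside [2, 9]); Taking the first minus the rest: none of the subtracted shapes is present at this height, so the cone is unchanged — 1 connected region. The outline is a single polygon with 6 vertices. Extrusion per mm of travel: 0.4 × 0.12 / (π × 0.875²) = 0.019956. Accumulating E over each segment gives final E = 0.7661.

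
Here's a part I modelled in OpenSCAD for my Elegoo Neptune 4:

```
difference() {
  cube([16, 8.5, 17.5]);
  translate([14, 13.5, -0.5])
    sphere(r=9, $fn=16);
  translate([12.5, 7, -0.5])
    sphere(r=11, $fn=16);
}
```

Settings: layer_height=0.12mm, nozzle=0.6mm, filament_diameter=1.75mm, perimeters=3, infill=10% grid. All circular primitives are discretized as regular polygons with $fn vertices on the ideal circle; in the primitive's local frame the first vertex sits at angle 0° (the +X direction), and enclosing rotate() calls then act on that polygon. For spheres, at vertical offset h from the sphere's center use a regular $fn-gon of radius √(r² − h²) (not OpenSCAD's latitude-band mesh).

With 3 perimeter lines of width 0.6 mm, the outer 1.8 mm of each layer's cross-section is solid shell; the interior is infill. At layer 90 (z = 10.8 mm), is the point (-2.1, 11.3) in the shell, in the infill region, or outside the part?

At z = 10.8 mm: the cube (footprint 16×8.5) is included at this height; the sphere at (14, 13.5) does not reach this height (|z−center|=11.300 > r=9); the sphere at (12.5, 7) is not intersected at this z (|z−center|=11.300 > r=11); Taking the first minus the rest: none of the subtracted shapes is present at this height, so the 16×8.5 cube is unchanged — 1 connected region. Overall, the cross-section is a single solid region. The nearest boundary edge runs (16.00, 8.50)→(0.00, 8.50); distance from the point to it = 3.50 mm. The point is not inside any of the regions above, so it lies outside the cross-section (3.50 mm from the nearest boundary).

outside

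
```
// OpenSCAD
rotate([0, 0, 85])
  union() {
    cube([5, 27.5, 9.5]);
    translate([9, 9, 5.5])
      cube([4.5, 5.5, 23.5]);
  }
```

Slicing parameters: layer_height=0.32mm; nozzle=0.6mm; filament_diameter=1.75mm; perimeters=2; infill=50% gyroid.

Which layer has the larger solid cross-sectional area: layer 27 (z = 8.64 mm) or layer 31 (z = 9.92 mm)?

Layer 27 (z = 8.64): the 5×27.5 cube contributes its full rectangle (area 137.50 mm²); the cube at (9, 9) (footprint 4.5×5.5) is included at this height (area 24.75 mm²); Merging all regions: the 2 present regions are separate (no shared area or edge), so areas and boundary lengths simply add and each stays a separate island — area = 162.25 mm²; (rotated 85° about Z; rotation is an isometry so areas/perimeters/island counts are preserved). So its area = 162.25 mm². Layer 31 (z = 9.92): the cube is not intersected at this z (z outside [0, 9.5]); the 4.5×5.5 cube at (9, 9) contributes its full rectangle (area 24.75 mm²); Combining (union): only the 4.5×5.5 cube at (9, 9) is present, so the union is just that shape — area = 24.75 mm²; (whole slice rotated 85° about Z — lengths, areas and connectivity unchanged). So its area = 24.75 mm². Layer 27 is larger (162.25 vs 24.75 mm²).

layer 27 (z = 8.64 mm)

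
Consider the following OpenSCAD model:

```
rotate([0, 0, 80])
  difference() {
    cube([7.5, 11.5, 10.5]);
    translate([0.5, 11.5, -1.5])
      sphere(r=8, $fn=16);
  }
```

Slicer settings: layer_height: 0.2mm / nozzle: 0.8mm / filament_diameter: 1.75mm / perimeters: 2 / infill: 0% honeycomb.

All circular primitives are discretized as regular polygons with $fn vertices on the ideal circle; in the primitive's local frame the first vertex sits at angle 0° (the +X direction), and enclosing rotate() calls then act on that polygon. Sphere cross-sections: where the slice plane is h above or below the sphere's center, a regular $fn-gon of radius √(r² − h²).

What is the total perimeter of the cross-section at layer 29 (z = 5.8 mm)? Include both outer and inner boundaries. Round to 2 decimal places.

36.67 mm

At z = 5.8 mm: the cube is present — its section is the full 7.5×11.5 rectangle (perimeter 38.00 mm); the sphere at (0.5, 11.5): section is a regular 16-gon, circumradius = √(r²−h²) = √(8²−7.3²) = 3.273 (perimeter = 2·16·3.273·sin(180°/16) = 20.43 mm); Subtracting the remaining from the first: starting from the 7.5×11.5 cube, the r=8 sphere at (0.5, 11.5) partially overlaps it — only the 9.81 mm² overlap (of its 32.79 mm²) is removed, clipping the outline — boundary = 36.67 mm; (rotated 80° about Z; rotation is an isometry so areas/perimeters/island counts are preserved). Overall, the cross-section is a single solid region. Total boundary length (outer) = 36.67 mm.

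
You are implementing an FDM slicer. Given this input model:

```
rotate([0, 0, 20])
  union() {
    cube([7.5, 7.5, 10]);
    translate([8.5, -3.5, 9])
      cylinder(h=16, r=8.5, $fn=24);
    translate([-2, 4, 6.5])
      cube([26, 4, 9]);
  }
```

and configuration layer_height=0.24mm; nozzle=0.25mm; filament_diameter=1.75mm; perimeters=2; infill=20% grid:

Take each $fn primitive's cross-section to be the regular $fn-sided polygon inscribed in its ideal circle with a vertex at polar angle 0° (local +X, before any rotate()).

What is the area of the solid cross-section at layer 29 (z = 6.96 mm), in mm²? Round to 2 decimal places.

134.00 mm²

At z = 6.96 mm: the 7.5×7.5 cube contributes its full rectangle (area 56.25 mm²); the cylinder at (8.5, -3.5) is not intersected at this z (z outside [9, 25]); the 26×4 cube at (-2, 4) contributes its full rectangle (area 104.00 mm²); Taking the union: the regions partially overlap — summed areas 160.25 mm² minus the doubly-counted overlap 26.25 mm² gives 134.00 mm² — area = 134.00 mm²; (whole slice rotated 20° about Z — lengths, areas and connectivity unchanged). Overall, the cross-section is a single solid region. Net area = 134.00 mm².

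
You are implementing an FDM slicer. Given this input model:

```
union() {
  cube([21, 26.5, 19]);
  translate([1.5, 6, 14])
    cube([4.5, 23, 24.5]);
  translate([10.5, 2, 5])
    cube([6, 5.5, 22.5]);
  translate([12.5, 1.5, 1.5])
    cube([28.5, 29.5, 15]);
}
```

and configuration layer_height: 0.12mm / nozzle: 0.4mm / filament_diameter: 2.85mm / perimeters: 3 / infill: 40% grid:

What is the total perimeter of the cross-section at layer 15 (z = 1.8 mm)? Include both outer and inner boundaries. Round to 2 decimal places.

At z = 1.8 mm: the 21×26.5 cube contributes its full rectangle (perimeter 95.00 mm); the cube at (1.5, 6) is absent (z outside [14, 38.5]); the cube at (10.5, 2) is not intersected at this z (z outside [5, 27.5]); the cube at (12.5, 1.5) is present — its section is the full 28.5×29.5 rectangle (perimeter 116.00 mm); Combining (union): the regions partially overlap (shared area 212.50 mm²), so the edge portions inside another operand are dropped and the merged outline is re-measured after clipping — boundary = 144.00 mm. Overall, the cross-section is a single solid region. Total boundary length (outer) = 144.00 mm.

144.00 mm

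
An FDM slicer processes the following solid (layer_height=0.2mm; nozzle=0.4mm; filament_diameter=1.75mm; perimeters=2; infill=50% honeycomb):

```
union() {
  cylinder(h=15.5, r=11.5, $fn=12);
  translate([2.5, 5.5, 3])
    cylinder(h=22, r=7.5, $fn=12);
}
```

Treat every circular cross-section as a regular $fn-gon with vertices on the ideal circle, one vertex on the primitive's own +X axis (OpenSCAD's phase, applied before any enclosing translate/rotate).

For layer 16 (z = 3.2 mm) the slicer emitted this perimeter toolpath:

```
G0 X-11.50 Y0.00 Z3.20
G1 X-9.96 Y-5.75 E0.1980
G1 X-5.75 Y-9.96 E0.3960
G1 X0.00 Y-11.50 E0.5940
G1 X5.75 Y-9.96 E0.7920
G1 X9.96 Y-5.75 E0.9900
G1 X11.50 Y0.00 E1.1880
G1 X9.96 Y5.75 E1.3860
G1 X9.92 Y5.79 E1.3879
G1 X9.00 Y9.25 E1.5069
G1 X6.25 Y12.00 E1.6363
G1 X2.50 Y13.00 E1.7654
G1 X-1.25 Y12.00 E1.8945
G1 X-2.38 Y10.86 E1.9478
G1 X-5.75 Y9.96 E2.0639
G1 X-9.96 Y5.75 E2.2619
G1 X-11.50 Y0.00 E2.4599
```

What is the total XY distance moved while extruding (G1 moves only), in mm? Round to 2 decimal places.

Sum the Euclidean lengths of each G1 segment: total = 73.96 mm.

73.96 mm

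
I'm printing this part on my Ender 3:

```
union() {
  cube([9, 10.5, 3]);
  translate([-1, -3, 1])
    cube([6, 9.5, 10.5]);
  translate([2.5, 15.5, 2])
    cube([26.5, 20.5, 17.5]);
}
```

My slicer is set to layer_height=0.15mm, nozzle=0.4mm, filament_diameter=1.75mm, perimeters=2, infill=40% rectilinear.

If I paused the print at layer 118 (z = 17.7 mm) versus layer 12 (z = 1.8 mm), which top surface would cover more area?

Layer 118 (z = 17.7): the cube does not reach this height (z outside [0, 3]); the cube at (-1, -3) is not intersected at this z (z outside [1, 11.5]); the 26.5×20.5 cube at (2.5, 15.5) contributes its full rectangle (area 543.25 mm²); Merging all regions: only the 26.5×20.5 cube at (2.5, 15.5) is present, so the union is just that shape — area = 543.25 mm². So its area = 543.25 mm². Layer 12 (z = 1.8): the cube is present — its section is the full 9×10.5 rectangle (area 94.50 mm²); the cube at (-1, -3) is present — its section is the full 6×9.5 rectangle (area 57.00 mm²); the cube at (2.5, 15.5) is not intersected at this z (z outside [2, 19.5]); Merging all regions: the regions partially overlap — summed areas 151.50 mm² minus the doubly-counted overlap 32.50 mm² gives 119.00 mm² — area = 119.00 mm². So its area = 119.00 mm². Layer 118 is larger (543.25 vs 119.00 mm²).

layer 118 (z = 17.7 mm)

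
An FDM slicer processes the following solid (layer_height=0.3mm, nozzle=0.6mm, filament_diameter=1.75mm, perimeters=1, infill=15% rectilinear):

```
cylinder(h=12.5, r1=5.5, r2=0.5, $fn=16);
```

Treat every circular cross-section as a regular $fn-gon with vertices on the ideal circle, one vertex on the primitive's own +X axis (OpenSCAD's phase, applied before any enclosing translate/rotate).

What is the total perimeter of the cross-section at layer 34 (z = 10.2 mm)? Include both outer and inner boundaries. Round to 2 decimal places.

8.86 mm

At z = 10.2 mm: the cone (r1=5.5→r2=0.5) has section circumradius 1.420 here — a regular 16-gon (perimeter = 2·16·1.420·sin(180°/16) = 8.86 mm). Overall, the cross-section is a single solid region. Total boundary length (outer) = 8.86 mm.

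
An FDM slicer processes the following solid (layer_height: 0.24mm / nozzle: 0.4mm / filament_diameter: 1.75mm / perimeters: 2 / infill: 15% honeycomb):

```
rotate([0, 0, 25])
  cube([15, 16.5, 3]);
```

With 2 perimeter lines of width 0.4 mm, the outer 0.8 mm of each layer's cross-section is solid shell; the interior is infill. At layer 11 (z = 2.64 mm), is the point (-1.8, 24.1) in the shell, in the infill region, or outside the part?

At z = 2.64 mm: the 15×16.5 cube contributes its full rectangle; (rotated 25° about Z; rotation is an isometry so areas/perimeters/island counts are preserved). Overall, the cross-section is a single solid region. Undo the 25° rotation: the query point maps to (8.554, 22.603) in the un-rotated model frame. The nearest boundary edge runs (15.00, 16.50)→(0.00, 16.50); distance from the point to it = 6.10 mm. The point is not inside any of the regions above, so it lies outside the cross-section (6.10 mm from the nearest boundary).

outside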